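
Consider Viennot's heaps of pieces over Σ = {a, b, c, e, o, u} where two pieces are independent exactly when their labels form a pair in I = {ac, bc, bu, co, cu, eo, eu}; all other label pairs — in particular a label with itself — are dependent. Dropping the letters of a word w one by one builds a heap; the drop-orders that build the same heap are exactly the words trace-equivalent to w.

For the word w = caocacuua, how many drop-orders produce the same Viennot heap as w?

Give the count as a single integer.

84

drop 0:c onto floor
drop 1:a onto floor
drop 2:o onto {1:a}
drop 3:c onto {0:c}
drop 4:a onto {2:o}
drop 5:c onto {3:c}
drop 6:u onto {4:a}
drop 7:u onto {6:u}
drop 8:a onto {7:u}
ground layer = {0:c, 1:a}
drop-orders for the pieces not yet dropped (sum over which currently-grounded one goes next):
  1 to go: {5} 1  {8} 1
  2 to go: {3,5} 1  {5,8} 2  {7,8} 1
  3 to go: {0,3,5} 1  {3,5,8} 3  {5,7,8} 3  {6,7,8} 1
  4 to go: {0,3,5,8} 4  {3,5,7,8} 6  {4,6,7,8} 1  {5,6,7,8} 4
  5 to go: {0,3,5,7,8} 10  {2,4,6,7,8} 1  {3,5,6,7,8} 10  {4,5,6,7,8} 5
  6 to go: {0,3,5,6,7,8} 20  {1,2,4,6,7,8} 1  {2,4,5,6,7,8} 6  {3,4,5,6,7,8} 15
  7 to go: {0,3,4,5,6,7,8} 35  {1,2,4,5,6,7,8} 7  {2,3,4,5,6,7,8} 21
  if 0:c drops first: 28 orders
  if 1:a drops first: 56 orders
heap linearizations: 84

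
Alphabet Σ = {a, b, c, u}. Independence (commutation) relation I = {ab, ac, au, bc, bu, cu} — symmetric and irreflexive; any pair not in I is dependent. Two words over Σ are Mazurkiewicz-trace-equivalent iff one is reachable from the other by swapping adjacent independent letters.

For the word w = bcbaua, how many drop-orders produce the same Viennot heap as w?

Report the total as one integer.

180

piece 0:b — minimal
piece 1:c — minimal
piece 2:b rests on {0:b}
piece 3:a — minimal
piece 4:u — minimal
piece 5:a rests on {3:a}
minimal pieces: {0:b, 1:c, 3:a, 4:u}
ways to finish when only these pieces remain (= sum over removing one remaining piece with nothing left below it):
  1 left: {1}→1  {2}→1  {4}→1  {5}→1
  2 left: {0,2}→1  {1,2}→2  {1,4}→2  {1,5}→2  {2,4}→2  {2,5}→2  {3,5}→1  {4,5}→2
  3 left: {0,1,2}→3  {0,2,4}→3  {0,2,5}→3  {1,2,4}→6  {1,2,5}→6  {1,3,5}→3  {1,4,5}→6  {2,3,5}→3  {2,4,5}→6  {3,4,5}→3
  4 left: {0,1,2,4}→12  {0,1,2,5}→12  {0,2,3,5}→6  {0,2,4,5}→12  {1,2,3,5}→12  {1,2,4,5}→24  {1,3,4,5}→12  {2,3,4,5}→12
  placing 0:b first → 60 extensions
  placing 1:c first → 30 extensions
  placing 3:a first → 60 extensions
  placing 4:u first → 30 extensions
total linear extensions = 180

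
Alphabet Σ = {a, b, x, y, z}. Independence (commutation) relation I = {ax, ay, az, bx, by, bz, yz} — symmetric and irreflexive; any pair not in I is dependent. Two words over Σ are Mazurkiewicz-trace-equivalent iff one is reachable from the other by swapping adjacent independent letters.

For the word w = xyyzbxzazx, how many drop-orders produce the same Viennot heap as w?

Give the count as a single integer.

piece 0:x — minimal
piece 1:y rests on {0:x}
piece 2:y rests on {1:y}
piece 3:z rests on {0:x}
piece 4:b — minimal
piece 5:x rests on {2:y, 3:z}
piece 6:z rests on {5:x}
piece 7:a rests on {4:b}
piece 8:z rests on {6:z}
piece 9:x rests on {8:z}
minimal pieces: {0:x, 4:b}
ways to finish when only these pieces remain (= sum over removing one remaining piece with nothing left below it):
  1 left: {7}→1  {9}→1
  2 left: {4,7}→1  {7,9}→2  {8,9}→1
  3 left: {4,7,9}→3  {6,8,9}→1  {7,8,9}→3
  4 left: {4,7,8,9}→6  {5,6,8,9}→1  {6,7,8,9}→4
  5 left: {2,5,6,8,9}→1  {3,5,6,8,9}→1  {4,6,7,8,9}→10  {5,6,7,8,9}→5
  6 left: {1,2,5,6,8,9}→1  {2,3,5,6,8,9}→2  {2,5,6,7,8,9}→6  {3,5,6,7,8,9}→6  {4,5,6,7,8,9}→15
  7 left: {1,2,3,5,6,8,9}→3  {1,2,5,6,7,8,9}→7  {2,3,5,6,7,8,9}→14  {2,4,5,6,7,8,9}→21  {3,4,5,6,7,8,9}→21
  8 left: {0,1,2,3,5,6,8,9}→3  {1,2,3,5,6,7,8,9}→24  {1,2,4,5,6,7,8,9}→28  {2,3,4,5,6,7,8,9}→56
  placing 0:x first → 108 extensions
  placing 4:b first → 27 extensions
total linear extensions = 135

135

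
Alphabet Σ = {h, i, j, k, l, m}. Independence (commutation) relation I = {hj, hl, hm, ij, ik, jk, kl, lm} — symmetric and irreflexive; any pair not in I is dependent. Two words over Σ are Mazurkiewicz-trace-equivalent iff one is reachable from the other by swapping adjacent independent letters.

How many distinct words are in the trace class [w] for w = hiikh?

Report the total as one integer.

3

0(h) covers ∅
1(i) covers 0:h
2(i) covers 1:i
3(k) covers 0:h
4(h) covers 2:i, 3:k
floor of heap: 0:h
completions by unplaced set U, small U first (add the entries for U minus each lowest piece of U):
  |U|=1: {4}:1
  |U|=2: {2,4}:1  {3,4}:1
  |U|=3: {1,2,4}:1  {2,3,4}:2
  start at 0(h): 3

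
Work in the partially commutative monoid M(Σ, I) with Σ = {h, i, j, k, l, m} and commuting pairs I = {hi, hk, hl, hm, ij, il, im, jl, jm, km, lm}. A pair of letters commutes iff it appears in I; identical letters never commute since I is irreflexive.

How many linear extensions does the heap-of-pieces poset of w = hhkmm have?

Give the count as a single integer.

0(h) covers ∅
1(h) covers 0:h
2(k) covers ∅
3(m) covers ∅
4(m) covers 3:m
floor of heap: 0:h, 2:k, 3:m
completions by unplaced set U, small U first (add the entries for U minus each lowest piece of U):
  |U|=1: {1}:1  {2}:1  {4}:1
  |U|=2: {0,1}:1  {1,2}:2  {1,4}:2  {2,4}:2  {3,4}:1
  |U|=3: {0,1,2}:3  {0,1,4}:3  {1,2,4}:6  {1,3,4}:3  {2,3,4}:3
  start at 0(h): 12
  start at 2(k): 6
  start at 3(m): 12
sum over floor = 30

30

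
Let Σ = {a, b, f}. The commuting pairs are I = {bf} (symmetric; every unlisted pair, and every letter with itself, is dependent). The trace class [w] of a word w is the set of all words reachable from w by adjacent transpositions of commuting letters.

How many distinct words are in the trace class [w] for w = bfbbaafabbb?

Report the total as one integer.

piece 0:b — minimal
piece 1:f — minimal
piece 2:b rests on {0:b}
piece 3:b rests on {2:b}
piece 4:a rests on {1:f, 3:b}
piece 5:a rests on {4:a}
piece 6:f rests on {5:a}
piece 7:a rests on {6:f}
piece 8:b rests on {7:a}
piece 9:b rests on {8:b}
piece 10:b rests on {9:b}
minimal pieces: {0:b, 1:f}
ways to finish when only these pieces remain (= sum over removing one remaining piece with nothing left below it):
  1 left: {10}→1
  2 left: {9,10}→1
  3 left: {8,9,10}→1
  4 left: {7,8,9,10}→1
  5 left: {6,7,8,9,10}→1
  6 left: {5,6,7,8,9,10}→1
  7 left: {4,5,6,7,8,9,10}→1
  8 left: {1,4,5,6,7,8,9,10}→1  {3,4,5,6,7,8,9,10}→1
  9 left: {1,3,4,5,6,7,8,9,10}→2  {2,3,4,5,6,7,8,9,10}→1
  placing 0:b first → 3 extensions
  placing 1:f first → 1 extensions
total linear extensions = 4

4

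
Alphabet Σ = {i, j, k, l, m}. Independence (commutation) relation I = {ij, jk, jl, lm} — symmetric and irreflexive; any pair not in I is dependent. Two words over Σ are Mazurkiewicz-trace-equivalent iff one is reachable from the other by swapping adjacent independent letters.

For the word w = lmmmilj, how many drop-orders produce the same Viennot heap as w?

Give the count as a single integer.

13

piece 0:l — minimal
piece 1:m — minimal
piece 2:m rests on {1:m}
piece 3:m rests on {2:m}
piece 4:i rests on {0:l, 3:m}
piece 5:l rests on {4:i}
piece 6:j rests on {3:m}
minimal pieces: {0:l, 1:m}
ways to finish when only these pieces remain (= sum over removing one remaining piece with nothing left below it):
  1 left: {5}→1  {6}→1
  2 left: {4,5}→1  {5,6}→2
  3 left: {0,4,5}→1  {4,5,6}→3
  4 left: {0,4,5,6}→4  {3,4,5,6}→3
  5 left: {0,3,4,5,6}→7  {2,3,4,5,6}→3
  placing 0:l first → 3 extensions
  placing 1:m first → 10 extensions
total linear extensions = 13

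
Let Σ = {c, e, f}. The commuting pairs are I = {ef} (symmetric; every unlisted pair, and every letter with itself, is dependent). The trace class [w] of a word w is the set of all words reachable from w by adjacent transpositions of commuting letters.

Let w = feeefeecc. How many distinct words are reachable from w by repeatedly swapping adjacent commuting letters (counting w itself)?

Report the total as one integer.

21

piece 0:f — minimal
piece 1:e — minimal
piece 2:e rests on {1:e}
piece 3:e rests on {2:e}
piece 4:f rests on {0:f}
piece 5:e rests on {3:e}
piece 6:e rests on {5:e}
piece 7:c rests on {4:f, 6:e}
piece 8:c rests on {7:c}
minimal pieces: {0:f, 1:e}
ways to finish when only these pieces remain (= sum over removing one remaining piece with nothing left below it):
  1 left: {8}→1
  2 left: {7,8}→1
  3 left: {4,7,8}→1  {6,7,8}→1
  4 left: {0,4,7,8}→1  {4,6,7,8}→2  {5,6,7,8}→1
  5 left: {0,4,6,7,8}→3  {3,5,6,7,8}→1  {4,5,6,7,8}→3
  6 left: {0,4,5,6,7,8}→6  {2,3,5,6,7,8}→1  {3,4,5,6,7,8}→4
  7 left: {0,3,4,5,6,7,8}→10  {1,2,3,5,6,7,8}→1  {2,3,4,5,6,7,8}→5
  placing 0:f first → 6 extensions
  placing 1:e first → 15 extensions
total linear extensions = 21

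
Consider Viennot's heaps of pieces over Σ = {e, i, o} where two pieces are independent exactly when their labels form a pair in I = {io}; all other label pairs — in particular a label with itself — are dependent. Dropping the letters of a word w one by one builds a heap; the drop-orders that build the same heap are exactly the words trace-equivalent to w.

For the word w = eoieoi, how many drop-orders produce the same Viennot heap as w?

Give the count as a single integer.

4

0(e) covers ∅
1(o) covers 0:e
2(i) covers 0:e
3(e) covers 1:o, 2:i
4(o) covers 3:e
5(i) covers 3:e
floor of heap: 0:e
completions by unplaced set U, small U first (add the entries for U minus each lowest piece of U):
  |U|=1: {4}:1  {5}:1
  |U|=2: {4,5}:2
  |U|=3: {3,4,5}:2
  |U|=4: {1,3,4,5}:2  {2,3,4,5}:2
  start at 0(e): 4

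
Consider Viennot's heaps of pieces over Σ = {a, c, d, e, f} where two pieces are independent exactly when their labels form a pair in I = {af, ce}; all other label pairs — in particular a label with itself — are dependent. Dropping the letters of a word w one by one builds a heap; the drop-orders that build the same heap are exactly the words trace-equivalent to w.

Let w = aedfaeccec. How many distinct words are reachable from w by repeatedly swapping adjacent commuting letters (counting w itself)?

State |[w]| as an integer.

#0=a has no predecessor
#1=e depends on [0:a]
#2=d depends on [1:e]
#3=f depends on [2:d]
#4=a depends on [2:d]
#5=e depends on [3:f, 4:a]
#6=c depends on [3:f, 4:a]
#7=c depends on [6:c]
#8=e depends on [5:e]
#9=c depends on [7:c]
sources: [0:a]
N(rest) = Σ N(rest − s) over sources s of rest; N(one piece) = 1:
  size 1 → [8]=1  [9]=1
  size 2 → [5,8]=1  [7,9]=1  [8,9]=2
  size 3 → [5,8,9]=3  [6,7,9]=1  [7,8,9]=3
  size 4 → [5,7,8,9]=6  [6,7,8,9]=4
  size 5 → [5,6,7,8,9]=10
  size 6 → [3,5,6,7,8,9]=10  [4,5,6,7,8,9]=10
  size 7 → [3,4,5,6,7,8,9]=20
  size 8 → [2,3,4,5,6,7,8,9]=20
  first=0(a) contributes 20

20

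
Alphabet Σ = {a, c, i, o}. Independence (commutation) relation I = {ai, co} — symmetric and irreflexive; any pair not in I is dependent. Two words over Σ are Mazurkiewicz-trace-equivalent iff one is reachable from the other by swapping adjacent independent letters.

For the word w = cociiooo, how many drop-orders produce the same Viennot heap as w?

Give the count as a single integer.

piece 0:c — minimal
piece 1:o — minimal
piece 2:c rests on {0:c}
piece 3:i rests on {1:o, 2:c}
piece 4:i rests on {3:i}
piece 5:o rests on {4:i}
piece 6:o rests on {5:o}
piece 7:o rests on {6:o}
minimal pieces: {0:c, 1:o}
ways to finish when only these pieces remain (= sum over removing one remaining piece with nothing left below it):
  1 left: {7}→1
  2 left: {6,7}→1
  3 left: {5,6,7}→1
  4 left: {4,5,6,7}→1
  5 left: {3,4,5,6,7}→1
  6 left: {1,3,4,5,6,7}→1  {2,3,4,5,6,7}→1
  placing 0:c first → 2 extensions
  placing 1:o first → 1 extensions
total linear extensions = 3

3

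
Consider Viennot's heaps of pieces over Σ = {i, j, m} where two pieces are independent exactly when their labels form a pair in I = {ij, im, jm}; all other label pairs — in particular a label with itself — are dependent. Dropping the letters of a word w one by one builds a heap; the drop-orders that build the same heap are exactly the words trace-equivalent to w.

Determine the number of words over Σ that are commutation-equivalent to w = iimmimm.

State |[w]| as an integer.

#0=i has no predecessor
#1=i depends on [0:i]
#2=m has no predecessor
#3=m depends on [2:m]
#4=i depends on [1:i]
#5=m depends on [3:m]
#6=m depends on [5:m]
sources: [0:i, 2:m]
N(rest) = Σ N(rest − s) over sources s of rest; N(one piece) = 1:
  size 1 → [4]=1  [6]=1
  size 2 → [1,4]=1  [4,6]=2  [5,6]=1
  size 3 → [0,1,4]=1  [1,4,6]=3  [3,5,6]=1  [4,5,6]=3
  size 4 → [0,1,4,6]=4  [1,4,5,6]=6  [2,3,5,6]=1  [3,4,5,6]=4
  size 5 → [0,1,4,5,6]=10  [1,3,4,5,6]=10  [2,3,4,5,6]=5
  first=0(i) contributes 15
  first=2(m) contributes 20
|[w]| = 35

35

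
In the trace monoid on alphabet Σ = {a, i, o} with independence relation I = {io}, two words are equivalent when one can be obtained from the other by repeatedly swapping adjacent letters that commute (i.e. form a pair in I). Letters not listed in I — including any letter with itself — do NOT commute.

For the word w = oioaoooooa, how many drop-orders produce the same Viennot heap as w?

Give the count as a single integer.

3

0(o) covers ∅
1(i) covers ∅
2(o) covers 0:o
3(a) covers 1:i, 2:o
4(o) covers 3:a
5(o) covers 4:o
6(o) covers 5:o
7(o) covers 6:o
8(o) covers 7:o
9(a) covers 8:o
floor of heap: 0:o, 1:i
completions by unplaced set U, small U first (add the entries for U minus each lowest piece of U):
  |U|=1: {9}:1
  |U|=2: {8,9}:1
  |U|=3: {7,8,9}:1
  |U|=4: {6,7,8,9}:1
  |U|=5: {5,6,7,8,9}:1
  |U|=6: {4,5,6,7,8,9}:1
  |U|=7: {3,4,5,6,7,8,9}:1
  |U|=8: {1,3,4,5,6,7,8,9}:1  {2,3,4,5,6,7,8,9}:1
  start at 0(o): 2
  start at 1(i): 1
sum over floor = 3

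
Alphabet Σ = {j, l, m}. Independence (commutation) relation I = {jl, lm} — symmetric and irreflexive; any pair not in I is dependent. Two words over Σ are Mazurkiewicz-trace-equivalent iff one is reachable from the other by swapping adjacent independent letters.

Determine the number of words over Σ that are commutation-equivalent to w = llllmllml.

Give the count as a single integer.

drop 0:l onto floor
drop 1:l onto {0:l}
drop 2:l onto {1:l}
drop 3:l onto {2:l}
drop 4:m onto floor
drop 5:l onto {3:l}
drop 6:l onto {5:l}
drop 7:m onto {4:m}
drop 8:l onto {6:l}
ground layer = {0:l, 4:m}
drop-orders for the pieces not yet dropped (sum over which currently-grounded one goes next):
  1 to go: {7} 1  {8} 1
  2 to go: {4,7} 1  {6,8} 1  {7,8} 2
  3 to go: {4,7,8} 3  {5,6,8} 1  {6,7,8} 3
  4 to go: {3,5,6,8} 1  {4,6,7,8} 6  {5,6,7,8} 4
  5 to go: {2,3,5,6,8} 1  {3,5,6,7,8} 5  {4,5,6,7,8} 10
  6 to go: {1,2,3,5,6,8} 1  {2,3,5,6,7,8} 6  {3,4,5,6,7,8} 15
  7 to go: {0,1,2,3,5,6,8} 1  {1,2,3,5,6,7,8} 7  {2,3,4,5,6,7,8} 21
  if 0:l drops first: 28 orders
  if 4:m drops first: 8 orders
heap linearizations: 36

36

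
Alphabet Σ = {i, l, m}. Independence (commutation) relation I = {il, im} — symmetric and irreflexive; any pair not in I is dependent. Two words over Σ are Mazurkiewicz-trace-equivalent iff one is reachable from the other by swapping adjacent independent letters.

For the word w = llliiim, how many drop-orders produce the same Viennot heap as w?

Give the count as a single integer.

0(l) covers ∅
1(l) covers 0:l
2(l) covers 1:l
3(i) covers ∅
4(i) covers 3:i
5(i) covers 4:i
6(m) covers 2:l
floor of heap: 0:l, 3:i
completions by unplaced set U, small U first (add the entries for U minus each lowest piece of U):
  |U|=1: {5}:1  {6}:1
  |U|=2: {2,6}:1  {4,5}:1  {5,6}:2
  |U|=3: {1,2,6}:1  {2,5,6}:3  {3,4,5}:1  {4,5,6}:3
  |U|=4: {0,1,2,6}:1  {1,2,5,6}:4  {2,4,5,6}:6  {3,4,5,6}:4
  |U|=5: {0,1,2,5,6}:5  {1,2,4,5,6}:10  {2,3,4,5,6}:10
  start at 0(l): 20
  start at 3(i): 15
sum over floor = 35

35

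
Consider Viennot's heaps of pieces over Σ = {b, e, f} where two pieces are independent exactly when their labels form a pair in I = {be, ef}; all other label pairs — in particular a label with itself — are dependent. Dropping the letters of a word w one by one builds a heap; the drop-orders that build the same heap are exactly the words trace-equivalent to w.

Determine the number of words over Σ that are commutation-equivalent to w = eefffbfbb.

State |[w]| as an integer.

#0=e has no predecessor
#1=e depends on [0:e]
#2=f has no predecessor
#3=f depends on [2:f]
#4=f depends on [3:f]
#5=b depends on [4:f]
#6=f depends on [5:b]
#7=b depends on [6:f]
#8=b depends on [7:b]
sources: [0:e, 2:f]
N(rest) = Σ N(rest − s) over sources s of rest; N(one piece) = 1:
  size 1 → [1]=1  [8]=1
  size 2 → [0,1]=1  [1,8]=2  [7,8]=1
  size 3 → [0,1,8]=3  [1,7,8]=3  [6,7,8]=1
  size 4 → [0,1,7,8]=6  [1,6,7,8]=4  [5,6,7,8]=1
  size 5 → [0,1,6,7,8]=10  [1,5,6,7,8]=5  [4,5,6,7,8]=1
  size 6 → [0,1,5,6,7,8]=15  [1,4,5,6,7,8]=6  [3,4,5,6,7,8]=1
  size 7 → [0,1,4,5,6,7,8]=21  [1,3,4,5,6,7,8]=7  [2,3,4,5,6,7,8]=1
  first=0(e) contributes 8
  first=2(f) contributes 28
|[w]| = 36

36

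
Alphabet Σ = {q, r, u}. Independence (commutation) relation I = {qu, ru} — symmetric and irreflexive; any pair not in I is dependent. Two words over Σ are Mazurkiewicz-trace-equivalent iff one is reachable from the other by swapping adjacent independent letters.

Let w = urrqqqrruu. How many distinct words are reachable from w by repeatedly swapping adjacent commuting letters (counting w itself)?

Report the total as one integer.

drop 0:u onto floor
drop 1:r onto floor
drop 2:r onto {1:r}
drop 3:q onto {2:r}
drop 4:q onto {3:q}
drop 5:q onto {4:q}
drop 6:r onto {5:q}
drop 7:r onto {6:r}
drop 8:u onto {0:u}
drop 9:u onto {8:u}
ground layer = {0:u, 1:r}
drop-orders for the pieces not yet dropped (sum over which currently-grounded one goes next):
  1 to go: {7} 1  {9} 1
  2 to go: {6,7} 1  {7,9} 2  {8,9} 1
  3 to go: {0,8,9} 1  {5,6,7} 1  {6,7,9} 3  {7,8,9} 3
  4 to go: {0,7,8,9} 4  {4,5,6,7} 1  {5,6,7,9} 4  {6,7,8,9} 6
  5 to go: {0,6,7,8,9} 10  {3,4,5,6,7} 1  {4,5,6,7,9} 5  {5,6,7,8,9} 10
  6 to go: {0,5,6,7,8,9} 20  {2,3,4,5,6,7} 1  {3,4,5,6,7,9} 6  {4,5,6,7,8,9} 15
  7 to go: {0,4,5,6,7,8,9} 35  {1,2,3,4,5,6,7} 1  {2,3,4,5,6,7,9} 7  {3,4,5,6,7,8,9} 21
  8 to go: {0,3,4,5,6,7,8,9} 56  {1,2,3,4,5,6,7,9} 8  {2,3,4,5,6,7,8,9} 28
  if 0:u drops first: 36 orders
  if 1:r drops first: 84 orders
heap linearizations: 120

120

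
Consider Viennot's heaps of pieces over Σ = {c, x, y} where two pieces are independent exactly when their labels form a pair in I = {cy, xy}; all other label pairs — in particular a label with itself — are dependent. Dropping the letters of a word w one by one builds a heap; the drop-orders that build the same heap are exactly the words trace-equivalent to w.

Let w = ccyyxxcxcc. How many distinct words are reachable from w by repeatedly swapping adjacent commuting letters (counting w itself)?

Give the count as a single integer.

#0=c has no predecessor
#1=c depends on [0:c]
#2=y has no predecessor
#3=y depends on [2:y]
#4=x depends on [1:c]
#5=x depends on [4:x]
#6=c depends on [5:x]
#7=x depends on [6:c]
#8=c depends on [7:x]
#9=c depends on [8:c]
sources: [0:c, 2:y]
N(rest) = Σ N(rest − s) over sources s of rest; N(one piece) = 1:
  size 1 → [3]=1  [9]=1
  size 2 → [2,3]=1  [3,9]=2  [8,9]=1
  size 3 → [2,3,9]=3  [3,8,9]=3  [7,8,9]=1
  size 4 → [2,3,8,9]=6  [3,7,8,9]=4  [6,7,8,9]=1
  size 5 → [2,3,7,8,9]=10  [3,6,7,8,9]=5  [5,6,7,8,9]=1
  size 6 → [2,3,6,7,8,9]=15  [3,5,6,7,8,9]=6  [4,5,6,7,8,9]=1
  size 7 → [1,4,5,6,7,8,9]=1  [2,3,5,6,7,8,9]=21  [3,4,5,6,7,8,9]=7
  size 8 → [0,1,4,5,6,7,8,9]=1  [1,3,4,5,6,7,8,9]=8  [2,3,4,5,6,7,8,9]=28
  first=0(c) contributes 36
  first=2(y) contributes 9
|[w]| = 45

45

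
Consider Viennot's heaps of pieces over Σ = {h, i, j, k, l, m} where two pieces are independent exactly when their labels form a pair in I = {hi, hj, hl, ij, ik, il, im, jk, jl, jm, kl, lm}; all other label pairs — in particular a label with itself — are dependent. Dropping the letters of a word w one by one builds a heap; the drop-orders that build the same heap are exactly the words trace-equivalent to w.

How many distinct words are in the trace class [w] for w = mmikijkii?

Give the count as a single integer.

drop 0:m onto floor
drop 1:m onto {0:m}
drop 2:i onto floor
drop 3:k onto {1:m}
drop 4:i onto {2:i}
drop 5:j onto floor
drop 6:k onto {3:k}
drop 7:i onto {4:i}
drop 8:i onto {7:i}
ground layer = {0:m, 2:i, 5:j}
drop-orders for the pieces not yet dropped (sum over which currently-grounded one goes next):
  1 to go: {5} 1  {6} 1  {8} 1
  2 to go: {3,6} 1  {5,6} 2  {5,8} 2  {6,8} 2  {7,8} 1
  3 to go: {1,3,6} 1  {3,5,6} 3  {3,6,8} 3  {4,7,8} 1  {5,6,8} 6  {5,7,8} 3  {6,7,8} 3
  4 to go: {0,1,3,6} 1  {1,3,5,6} 4  {1,3,6,8} 4  {2,4,7,8} 1  {3,5,6,8} 12  {3,6,7,8} 6  {4,5,7,8} 4  {4,6,7,8} 4  {5,6,7,8} 12
  5 to go: {0,1,3,5,6} 5  {0,1,3,6,8} 5  {1,3,5,6,8} 20  {1,3,6,7,8} 10  {2,4,5,7,8} 5  {2,4,6,7,8} 5  {3,4,6,7,8} 10  {3,5,6,7,8} 30  {4,5,6,7,8} 20
  6 to go: {0,1,3,5,6,8} 30  {0,1,3,6,7,8} 15  {1,3,4,6,7,8} 20  {1,3,5,6,7,8} 60  {2,3,4,6,7,8} 15  {2,4,5,6,7,8} 30  {3,4,5,6,7,8} 60
  7 to go: {0,1,3,4,6,7,8} 35  {0,1,3,5,6,7,8} 105  {1,2,3,4,6,7,8} 35  {1,3,4,5,6,7,8} 140  {2,3,4,5,6,7,8} 105
  if 0:m drops first: 280 orders
  if 2:i drops first: 280 orders
  if 5:j drops first: 70 orders
heap linearizations: 630

630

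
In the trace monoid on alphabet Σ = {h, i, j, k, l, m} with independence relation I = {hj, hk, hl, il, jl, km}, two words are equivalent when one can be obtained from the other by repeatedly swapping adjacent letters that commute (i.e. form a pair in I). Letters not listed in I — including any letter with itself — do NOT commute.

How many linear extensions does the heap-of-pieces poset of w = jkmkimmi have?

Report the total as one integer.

3

0(j) covers ∅
1(k) covers 0:j
2(m) covers 0:j
3(k) covers 1:k
4(i) covers 2:m, 3:k
5(m) covers 4:i
6(m) covers 5:m
7(i) covers 6:m
floor of heap: 0:j
completions by unplaced set U, small U first (add the entries for U minus each lowest piece of U):
  |U|=1: {7}:1
  |U|=2: {6,7}:1
  |U|=3: {5,6,7}:1
  |U|=4: {4,5,6,7}:1
  |U|=5: {2,4,5,6,7}:1  {3,4,5,6,7}:1
  |U|=6: {1,3,4,5,6,7}:1  {2,3,4,5,6,7}:2
  start at 0(j): 3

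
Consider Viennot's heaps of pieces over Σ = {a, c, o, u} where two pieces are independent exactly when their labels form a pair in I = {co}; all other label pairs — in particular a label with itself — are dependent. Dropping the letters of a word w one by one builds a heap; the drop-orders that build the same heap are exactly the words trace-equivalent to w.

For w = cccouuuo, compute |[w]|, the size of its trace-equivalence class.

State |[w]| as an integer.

piece 0:c — minimal
piece 1:c rests on {0:c}
piece 2:c rests on {1:c}
piece 3:o — minimal
piece 4:u rests on {2:c, 3:o}
piece 5:u rests on {4:u}
piece 6:u rests on {5:u}
piece 7:o rests on {6:u}
minimal pieces: {0:c, 3:o}
ways to finish when only these pieces remain (= sum over removing one remaining piece with nothing left below it):
  1 left: {7}→1
  2 left: {6,7}→1
  3 left: {5,6,7}→1
  4 left: {4,5,6,7}→1
  5 left: {2,4,5,6,7}→1  {3,4,5,6,7}→1
  6 left: {1,2,4,5,6,7}→1  {2,3,4,5,6,7}→2
  placing 0:c first → 3 extensions
  placing 3:o first → 1 extensions
total linear extensions = 4

4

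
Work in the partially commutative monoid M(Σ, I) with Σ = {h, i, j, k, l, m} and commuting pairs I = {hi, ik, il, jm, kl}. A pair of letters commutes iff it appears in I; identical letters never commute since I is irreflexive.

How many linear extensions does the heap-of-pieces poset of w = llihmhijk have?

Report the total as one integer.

8

0(l) covers ∅
1(l) covers 0:l
2(i) covers ∅
3(h) covers 1:l
4(m) covers 2:i, 3:h
5(h) covers 4:m
6(i) covers 4:m
7(j) covers 5:h, 6:i
8(k) covers 7:j
floor of heap: 0:l, 2:i
completions by unplaced set U, small U first (add the entries for U minus each lowest piece of U):
  |U|=1: {8}:1
  |U|=2: {7,8}:1
  |U|=3: {5,7,8}:1  {6,7,8}:1
  |U|=4: {5,6,7,8}:2
  |U|=5: {4,5,6,7,8}:2
  |U|=6: {2,4,5,6,7,8}:2  {3,4,5,6,7,8}:2
  |U|=7: {1,3,4,5,6,7,8}:2  {2,3,4,5,6,7,8}:4
  start at 0(l): 6
  start at 2(i): 2
sum over floor = 8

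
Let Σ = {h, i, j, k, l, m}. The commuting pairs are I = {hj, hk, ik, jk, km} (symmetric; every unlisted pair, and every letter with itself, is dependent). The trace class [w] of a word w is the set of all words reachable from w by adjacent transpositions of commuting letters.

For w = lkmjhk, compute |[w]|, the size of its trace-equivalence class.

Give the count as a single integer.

20

0(l) covers ∅
1(k) covers 0:l
2(m) covers 0:l
3(j) covers 2:m
4(h) covers 2:m
5(k) covers 1:k
floor of heap: 0:l
completions by unplaced set U, small U first (add the entries for U minus each lowest piece of U):
  |U|=1: {3}:1  {4}:1  {5}:1
  |U|=2: {1,5}:1  {3,4}:2  {3,5}:2  {4,5}:2
  |U|=3: {1,3,5}:3  {1,4,5}:3  {2,3,4}:2  {3,4,5}:6
  |U|=4: {1,3,4,5}:12  {2,3,4,5}:8
  start at 0(l): 20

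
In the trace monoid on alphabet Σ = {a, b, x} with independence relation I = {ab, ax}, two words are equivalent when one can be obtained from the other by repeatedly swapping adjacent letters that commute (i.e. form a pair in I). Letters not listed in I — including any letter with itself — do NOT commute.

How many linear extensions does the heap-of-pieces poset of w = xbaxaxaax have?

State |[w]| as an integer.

drop 0:x onto floor
drop 1:b onto {0:x}
drop 2:a onto floor
drop 3:x onto {1:b}
drop 4:a onto {2:a}
drop 5:x onto {3:x}
drop 6:a onto {4:a}
drop 7:a onto {6:a}
drop 8:x onto {5:x}
ground layer = {0:x, 2:a}
drop-orders for the pieces not yet dropped (sum over which currently-grounded one goes next):
  1 to go: {7} 1  {8} 1
  2 to go: {5,8} 1  {6,7} 1  {7,8} 2
  3 to go: {3,5,8} 1  {4,6,7} 1  {5,7,8} 3  {6,7,8} 3
  4 to go: {1,3,5,8} 1  {2,4,6,7} 1  {3,5,7,8} 4  {4,6,7,8} 4  {5,6,7,8} 6
  5 to go: {0,1,3,5,8} 1  {1,3,5,7,8} 5  {2,4,6,7,8} 5  {3,5,6,7,8} 10  {4,5,6,7,8} 10
  6 to go: {0,1,3,5,7,8} 6  {1,3,5,6,7,8} 15  {2,4,5,6,7,8} 15  {3,4,5,6,7,8} 20
  7 to go: {0,1,3,5,6,7,8} 21  {1,3,4,5,6,7,8} 35  {2,3,4,5,6,7,8} 35
  if 0:x drops first: 70 orders
  if 2:a drops first: 56 orders
heap linearizations: 126

126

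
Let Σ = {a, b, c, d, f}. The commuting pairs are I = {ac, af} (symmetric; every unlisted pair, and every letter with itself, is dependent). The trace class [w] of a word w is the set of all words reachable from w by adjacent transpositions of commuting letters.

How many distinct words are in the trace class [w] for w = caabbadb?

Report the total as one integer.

0(c) covers ∅
1(a) covers ∅
2(a) covers 1:a
3(b) covers 0:c, 2:a
4(b) covers 3:b
5(a) covers 4:b
6(d) covers 5:a
7(b) covers 6:d
floor of heap: 0:c, 1:a
completions by unplaced set U, small U first (add the entries for U minus each lowest piece of U):
  |U|=1: {7}:1
  |U|=2: {6,7}:1
  |U|=3: {5,6,7}:1
  |U|=4: {4,5,6,7}:1
  |U|=5: {3,4,5,6,7}:1
  |U|=6: {0,3,4,5,6,7}:1  {2,3,4,5,6,7}:1
  start at 0(c): 1
  start at 1(a): 2
sum over floor = 3

3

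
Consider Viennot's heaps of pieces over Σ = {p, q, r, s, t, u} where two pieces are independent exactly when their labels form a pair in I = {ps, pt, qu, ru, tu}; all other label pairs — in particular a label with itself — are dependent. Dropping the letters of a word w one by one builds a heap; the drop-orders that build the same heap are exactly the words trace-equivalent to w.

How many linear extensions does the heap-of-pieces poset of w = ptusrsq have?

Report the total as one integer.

piece 0:p — minimal
piece 1:t — minimal
piece 2:u rests on {0:p}
piece 3:s rests on {1:t, 2:u}
piece 4:r rests on {3:s}
piece 5:s rests on {4:r}
piece 6:q rests on {5:s}
minimal pieces: {0:p, 1:t}
ways to finish when only these pieces remain (= sum over removing one remaining piece with nothing left below it):
  1 left: {6}→1
  2 left: {5,6}→1
  3 left: {4,5,6}→1
  4 left: {3,4,5,6}→1
  5 left: {1,3,4,5,6}→1  {2,3,4,5,6}→1
  placing 0:p first → 2 extensions
  placing 1:t first → 1 extensions
total linear extensions = 3

3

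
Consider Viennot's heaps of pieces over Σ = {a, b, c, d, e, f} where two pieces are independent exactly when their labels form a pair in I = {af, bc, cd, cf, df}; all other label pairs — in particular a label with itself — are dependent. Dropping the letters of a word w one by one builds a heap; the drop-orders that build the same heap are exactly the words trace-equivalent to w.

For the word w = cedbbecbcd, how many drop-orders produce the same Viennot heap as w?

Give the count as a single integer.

piece 0:c — minimal
piece 1:e rests on {0:c}
piece 2:d rests on {1:e}
piece 3:b rests on {2:d}
piece 4:b rests on {3:b}
piece 5:e rests on {4:b}
piece 6:c rests on {5:e}
piece 7:b rests on {5:e}
piece 8:c rests on {6:c}
piece 9:d rests on {7:b}
minimal pieces: {0:c}
ways to finish when only these pieces remain (= sum over removing one remaining piece with nothing left below it):
  1 left: {8}→1  {9}→1
  2 left: {6,8}→1  {7,9}→1  {8,9}→2
  3 left: {6,8,9}→3  {7,8,9}→3
  4 left: {6,7,8,9}→6
  5 left: {5,6,7,8,9}→6
  6 left: {4,5,6,7,8,9}→6
  7 left: {3,4,5,6,7,8,9}→6
  8 left: {2,3,4,5,6,7,8,9}→6
  placing 0:c first → 6 extensions

6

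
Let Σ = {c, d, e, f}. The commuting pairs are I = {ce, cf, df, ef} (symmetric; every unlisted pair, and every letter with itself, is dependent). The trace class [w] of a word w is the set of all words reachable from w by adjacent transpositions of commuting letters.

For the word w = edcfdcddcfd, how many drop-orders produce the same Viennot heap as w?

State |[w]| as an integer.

piece 0:e — minimal
piece 1:d rests on {0:e}
piece 2:c rests on {1:d}
piece 3:f — minimal
piece 4:d rests on {2:c}
piece 5:c rests on {4:d}
piece 6:d rests on {5:c}
piece 7:d rests on {6:d}
piece 8:c rests on {7:d}
piece 9:f rests on {3:f}
piece 10:d rests on {8:c}
minimal pieces: {0:e, 3:f}
ways to finish when only these pieces remain (= sum over removing one remaining piece with nothing left below it):
  1 left: {9}→1  {10}→1
  2 left: {3,9}→1  {8,10}→1  {9,10}→2
  3 left: {3,9,10}→3  {7,8,10}→1  {8,9,10}→3
  4 left: {3,8,9,10}→6  {6,7,8,10}→1  {7,8,9,10}→4
  5 left: {3,7,8,9,10}→10  {5,6,7,8,10}→1  {6,7,8,9,10}→5
  6 left: {3,6,7,8,9,10}→15  {4,5,6,7,8,10}→1  {5,6,7,8,9,10}→6
  7 left: {2,4,5,6,7,8,10}→1  {3,5,6,7,8,9,10}→21  {4,5,6,7,8,9,10}→7
  8 left: {1,2,4,5,6,7,8,10}→1  {2,4,5,6,7,8,9,10}→8  {3,4,5,6,7,8,9,10}→28
  9 left: {0,1,2,4,5,6,7,8,10}→1  {1,2,4,5,6,7,8,9,10}→9  {2,3,4,5,6,7,8,9,10}→36
  placing 0:e first → 45 extensions
  placing 3:f first → 10 extensions
total linear extensions = 55

55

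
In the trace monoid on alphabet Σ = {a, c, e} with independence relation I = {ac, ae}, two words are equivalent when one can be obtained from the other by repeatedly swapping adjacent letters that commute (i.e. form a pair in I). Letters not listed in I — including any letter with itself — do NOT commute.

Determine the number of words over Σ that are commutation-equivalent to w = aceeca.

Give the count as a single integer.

15

0(a) covers ∅
1(c) covers ∅
2(e) covers 1:c
3(e) covers 2:e
4(c) covers 3:e
5(a) covers 0:a
floor of heap: 0:a, 1:c
completions by unplaced set U, small U first (add the entries for U minus each lowest piece of U):
  |U|=1: {4}:1  {5}:1
  |U|=2: {0,5}:1  {3,4}:1  {4,5}:2
  |U|=3: {0,4,5}:3  {2,3,4}:1  {3,4,5}:3
  |U|=4: {0,3,4,5}:6  {1,2,3,4}:1  {2,3,4,5}:4
  start at 0(a): 5
  start at 1(c): 10
sum over floor = 15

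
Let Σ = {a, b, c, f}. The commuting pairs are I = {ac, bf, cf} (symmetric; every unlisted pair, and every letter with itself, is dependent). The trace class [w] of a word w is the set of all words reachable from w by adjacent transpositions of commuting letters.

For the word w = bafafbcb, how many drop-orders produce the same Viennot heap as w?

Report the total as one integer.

drop 0:b onto floor
drop 1:a onto {0:b}
drop 2:f onto {1:a}
drop 3:a onto {2:f}
drop 4:f onto {3:a}
drop 5:b onto {3:a}
drop 6:c onto {5:b}
drop 7:b onto {6:c}
ground layer = {0:b}
drop-orders for the pieces not yet dropped (sum over which currently-grounded one goes next):
  1 to go: {4} 1  {7} 1
  2 to go: {4,7} 2  {6,7} 1
  3 to go: {4,6,7} 3  {5,6,7} 1
  4 to go: {4,5,6,7} 4
  5 to go: {3,4,5,6,7} 4
  6 to go: {2,3,4,5,6,7} 4
  if 0:b drops first: 4 orders

4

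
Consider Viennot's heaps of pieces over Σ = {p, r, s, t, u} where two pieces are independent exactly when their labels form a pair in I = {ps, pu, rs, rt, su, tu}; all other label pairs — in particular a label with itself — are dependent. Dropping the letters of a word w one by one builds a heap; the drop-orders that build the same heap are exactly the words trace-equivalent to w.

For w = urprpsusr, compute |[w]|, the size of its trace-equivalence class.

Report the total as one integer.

drop 0:u onto floor
drop 1:r onto {0:u}
drop 2:p onto {1:r}
drop 3:r onto {2:p}
drop 4:p onto {3:r}
drop 5:s onto floor
drop 6:u onto {3:r}
drop 7:s onto {5:s}
drop 8:r onto {4:p, 6:u}
ground layer = {0:u, 5:s}
drop-orders for the pieces not yet dropped (sum over which currently-grounded one goes next):
  1 to go: {7} 1  {8} 1
  2 to go: {4,8} 1  {5,7} 1  {6,8} 1  {7,8} 2
  3 to go: {4,6,8} 2  {4,7,8} 3  {5,7,8} 3  {6,7,8} 3
  4 to go: {3,4,6,8} 2  {4,5,7,8} 6  {4,6,7,8} 8  {5,6,7,8} 6
  5 to go: {2,3,4,6,8} 2  {3,4,6,7,8} 10  {4,5,6,7,8} 20
  6 to go: {1,2,3,4,6,8} 2  {2,3,4,6,7,8} 12  {3,4,5,6,7,8} 30
  7 to go: {0,1,2,3,4,6,8} 2  {1,2,3,4,6,7,8} 14  {2,3,4,5,6,7,8} 42
  if 0:u drops first: 56 orders
  if 5:s drops first: 16 orders
heap linearizations: 72

72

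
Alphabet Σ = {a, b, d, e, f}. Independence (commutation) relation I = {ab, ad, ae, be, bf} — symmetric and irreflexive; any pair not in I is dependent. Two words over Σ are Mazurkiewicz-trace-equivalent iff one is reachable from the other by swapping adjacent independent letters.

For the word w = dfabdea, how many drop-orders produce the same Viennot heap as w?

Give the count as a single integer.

16

piece 0:d — minimal
piece 1:f rests on {0:d}
piece 2:a rests on {1:f}
piece 3:b rests on {0:d}
piece 4:d rests on {1:f, 3:b}
piece 5:e rests on {4:d}
piece 6:a rests on {2:a}
minimal pieces: {0:d}
ways to finish when only these pieces remain (= sum over removing one remaining piece with nothing left below it):
  1 left: {5}→1  {6}→1
  2 left: {2,6}→1  {4,5}→1  {5,6}→2
  3 left: {2,5,6}→3  {3,4,5}→1  {4,5,6}→3
  4 left: {2,4,5,6}→6  {3,4,5,6}→4
  5 left: {1,2,4,5,6}→6  {2,3,4,5,6}→10
  placing 0:d first → 16 extensions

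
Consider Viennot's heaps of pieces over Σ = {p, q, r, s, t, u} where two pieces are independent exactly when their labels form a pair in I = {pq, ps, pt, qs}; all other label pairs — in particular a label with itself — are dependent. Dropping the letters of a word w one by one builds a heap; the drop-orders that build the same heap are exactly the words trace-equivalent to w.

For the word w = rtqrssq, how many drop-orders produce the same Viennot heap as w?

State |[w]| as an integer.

3

piece 0:r — minimal
piece 1:t rests on {0:r}
piece 2:q rests on {1:t}
piece 3:r rests on {2:q}
piece 4:s rests on {3:r}
piece 5:s rests on {4:s}
piece 6:q rests on {3:r}
minimal pieces: {0:r}
ways to finish when only these pieces remain (= sum over removing one remaining piece with nothing left below it):
  1 left: {5}→1  {6}→1
  2 left: {4,5}→1  {5,6}→2
  3 left: {4,5,6}→3
  4 left: {3,4,5,6}→3
  5 left: {2,3,4,5,6}→3
  placing 0:r first → 3 extensions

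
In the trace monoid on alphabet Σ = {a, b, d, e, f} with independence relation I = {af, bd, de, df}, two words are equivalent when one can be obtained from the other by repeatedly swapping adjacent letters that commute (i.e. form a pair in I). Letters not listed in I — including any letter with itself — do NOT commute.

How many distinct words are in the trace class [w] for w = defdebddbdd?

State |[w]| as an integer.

462

#0=d has no predecessor
#1=e has no predecessor
#2=f depends on [1:e]
#3=d depends on [0:d]
#4=e depends on [2:f]
#5=b depends on [4:e]
#6=d depends on [3:d]
#7=d depends on [6:d]
#8=b depends on [5:b]
#9=d depends on [7:d]
#10=d depends on [9:d]
sources: [0:d, 1:e]
N(rest) = Σ N(rest − s) over sources s of rest; N(one piece) = 1:
  size 1 → [8]=1  [10]=1
  size 2 → [5,8]=1  [8,10]=2  [9,10]=1
  size 3 → [4,5,8]=1  [5,8,10]=3  [7,9,10]=1  [8,9,10]=3
  size 4 → [2,4,5,8]=1  [4,5,8,10]=4  [5,8,9,10]=6  [6,7,9,10]=1  [7,8,9,10]=4
  size 5 → [1,2,4,5,8]=1  [2,4,5,8,10]=5  [3,6,7,9,10]=1  [4,5,8,9,10]=10  [5,7,8,9,10]=10  [6,7,8,9,10]=5
  size 6 → [0,3,6,7,9,10]=1  [1,2,4,5,8,10]=6  [2,4,5,8,9,10]=15  [3,6,7,8,9,10]=6  [4,5,7,8,9,10]=20  [5,6,7,8,9,10]=15
  size 7 → [0,3,6,7,8,9,10]=7  [1,2,4,5,8,9,10]=21  [2,4,5,7,8,9,10]=35  [3,5,6,7,8,9,10]=21  [4,5,6,7,8,9,10]=35
  size 8 → [0,3,5,6,7,8,9,10]=28  [1,2,4,5,7,8,9,10]=56  [2,4,5,6,7,8,9,10]=70  [3,4,5,6,7,8,9,10]=56
  size 9 → [0,3,4,5,6,7,8,9,10]=84  [1,2,4,5,6,7,8,9,10]=126  [2,3,4,5,6,7,8,9,10]=126
  first=0(d) contributes 252
  first=1(e) contributes 210
|[w]| = 462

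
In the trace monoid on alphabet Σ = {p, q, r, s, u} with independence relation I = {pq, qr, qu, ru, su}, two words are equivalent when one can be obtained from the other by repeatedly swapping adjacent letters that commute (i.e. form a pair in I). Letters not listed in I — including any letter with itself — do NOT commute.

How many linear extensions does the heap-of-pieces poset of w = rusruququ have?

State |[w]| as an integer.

0(r) covers ∅
1(u) covers ∅
2(s) covers 0:r
3(r) covers 2:s
4(u) covers 1:u
5(q) covers 2:s
6(u) covers 4:u
7(q) covers 5:q
8(u) covers 6:u
floor of heap: 0:r, 1:u
completions by unplaced set U, small U first (add the entries for U minus each lowest piece of U):
  |U|=1: {3}:1  {7}:1  {8}:1
  |U|=2: {3,7}:2  {3,8}:2  {5,7}:1  {6,8}:1  {7,8}:2
  |U|=3: {3,5,7}:3  {3,6,8}:3  {3,7,8}:6  {4,6,8}:1  {5,7,8}:3  {6,7,8}:3
  |U|=4: {1,4,6,8}:1  {2,3,5,7}:3  {3,4,6,8}:4  {3,5,7,8}:12  {3,6,7,8}:12  {4,6,7,8}:4  {5,6,7,8}:6
  |U|=5: {0,2,3,5,7}:3  {1,3,4,6,8}:5  {1,4,6,7,8}:5  {2,3,5,7,8}:15  {3,4,6,7,8}:20  {3,5,6,7,8}:30  {4,5,6,7,8}:10
  |U|=6: {0,2,3,5,7,8}:18  {1,3,4,6,7,8}:30  {1,4,5,6,7,8}:15  {2,3,5,6,7,8}:45  {3,4,5,6,7,8}:60
  |U|=7: {0,2,3,5,6,7,8}:63  {1,3,4,5,6,7,8}:105  {2,3,4,5,6,7,8}:105
  start at 0(r): 210
  start at 1(u): 168
sum over floor = 378

378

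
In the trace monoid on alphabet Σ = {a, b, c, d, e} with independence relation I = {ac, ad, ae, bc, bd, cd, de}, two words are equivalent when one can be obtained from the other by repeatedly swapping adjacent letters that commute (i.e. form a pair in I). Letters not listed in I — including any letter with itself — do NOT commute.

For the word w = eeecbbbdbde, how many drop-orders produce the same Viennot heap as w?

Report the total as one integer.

drop 0:e onto floor
drop 1:e onto {0:e}
drop 2:e onto {1:e}
drop 3:c onto {2:e}
drop 4:b onto {2:e}
drop 5:b onto {4:b}
drop 6:b onto {5:b}
drop 7:d onto floor
drop 8:b onto {6:b}
drop 9:d onto {7:d}
drop 10:e onto {3:c, 8:b}
ground layer = {0:e, 7:d}
drop-orders for the pieces not yet dropped (sum over which currently-grounded one goes next):
  1 to go: {9} 1  {10} 1
  2 to go: {3,10} 1  {7,9} 1  {8,10} 1  {9,10} 2
  3 to go: {3,8,10} 2  {3,9,10} 3  {6,8,10} 1  {7,9,10} 3  {8,9,10} 3
  4 to go: {3,6,8,10} 3  {3,7,9,10} 6  {3,8,9,10} 8  {5,6,8,10} 1  {6,8,9,10} 4  {7,8,9,10} 6
  5 to go: {3,5,6,8,10} 4  {3,6,8,9,10} 15  {3,7,8,9,10} 20  {4,5,6,8,10} 1  {5,6,8,9,10} 5  {6,7,8,9,10} 10
  6 to go: {3,4,5,6,8,10} 5  {3,5,6,8,9,10} 24  {3,6,7,8,9,10} 45  {4,5,6,8,9,10} 6  {5,6,7,8,9,10} 15
  7 to go: {2,3,4,5,6,8,10} 5  {3,4,5,6,8,9,10} 35  {3,5,6,7,8,9,10} 84  {4,5,6,7,8,9,10} 21
  8 to go: {1,2,3,4,5,6,8,10} 5  {2,3,4,5,6,8,9,10} 40  {3,4,5,6,7,8,9,10} 140
  9 to go: {0,1,2,3,4,5,6,8,10} 5  {1,2,3,4,5,6,8,9,10} 45  {2,3,4,5,6,7,8,9,10} 180
  if 0:e drops first: 225 orders
  if 7:d drops first: 50 orders
heap linearizations: 275

275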